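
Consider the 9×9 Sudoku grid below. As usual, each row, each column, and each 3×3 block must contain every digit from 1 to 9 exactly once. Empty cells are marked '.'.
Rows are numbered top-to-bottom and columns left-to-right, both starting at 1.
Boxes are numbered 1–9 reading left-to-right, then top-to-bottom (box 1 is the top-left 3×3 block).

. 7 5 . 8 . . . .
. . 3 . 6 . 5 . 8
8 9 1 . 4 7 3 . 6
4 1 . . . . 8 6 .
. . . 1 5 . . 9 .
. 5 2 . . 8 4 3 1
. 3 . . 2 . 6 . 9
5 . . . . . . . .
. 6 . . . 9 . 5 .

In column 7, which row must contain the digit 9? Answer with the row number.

Consider where 9 can go in column 7.
r5c7 is out (row 5 already has a 9).
r8c7 is out (box 9 already has a 9).
r9c7 is out (row 9 already has a 9).
So the only cell in column 7 that can hold 9 is r1c7.
That is row 1.

1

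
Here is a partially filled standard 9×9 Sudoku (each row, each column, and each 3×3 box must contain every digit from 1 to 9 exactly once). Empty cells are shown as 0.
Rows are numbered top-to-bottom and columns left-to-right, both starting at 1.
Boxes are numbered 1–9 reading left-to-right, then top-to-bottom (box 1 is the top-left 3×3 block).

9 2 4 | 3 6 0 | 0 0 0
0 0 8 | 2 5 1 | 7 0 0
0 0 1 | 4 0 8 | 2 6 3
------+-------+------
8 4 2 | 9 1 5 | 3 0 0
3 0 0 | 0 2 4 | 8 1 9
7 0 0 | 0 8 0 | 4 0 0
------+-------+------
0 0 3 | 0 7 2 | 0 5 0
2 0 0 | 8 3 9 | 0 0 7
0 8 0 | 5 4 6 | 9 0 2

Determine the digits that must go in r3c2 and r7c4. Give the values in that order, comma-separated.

For r3c2:
  Consider where 7 can go in column 2.
  r2c2 is out (row 2 already has a 7).
  r5c2 is out (box 4 already has a 7).
  r6c2 is out (row 6 already has a 7).
  r7c2 is out (row 7 already has a 7).
  r8c2 is out (row 8 already has a 7).
  So the only cell in column 2 that can hold 7 is r3c2.
  So r3c2 = 7.
For r7c4:
  Row 7 already contains {2, 3, 5, 7}.
  Column 4 already contains {2, 3, 4, 5, 8, 9}.
  Its 3×3 block (box 8) already contains {2, 3, 4, 5, 6, 7, 8, 9}.
  The only value from 1–9 not eliminated is 1, so r7c4 = 1.

7,1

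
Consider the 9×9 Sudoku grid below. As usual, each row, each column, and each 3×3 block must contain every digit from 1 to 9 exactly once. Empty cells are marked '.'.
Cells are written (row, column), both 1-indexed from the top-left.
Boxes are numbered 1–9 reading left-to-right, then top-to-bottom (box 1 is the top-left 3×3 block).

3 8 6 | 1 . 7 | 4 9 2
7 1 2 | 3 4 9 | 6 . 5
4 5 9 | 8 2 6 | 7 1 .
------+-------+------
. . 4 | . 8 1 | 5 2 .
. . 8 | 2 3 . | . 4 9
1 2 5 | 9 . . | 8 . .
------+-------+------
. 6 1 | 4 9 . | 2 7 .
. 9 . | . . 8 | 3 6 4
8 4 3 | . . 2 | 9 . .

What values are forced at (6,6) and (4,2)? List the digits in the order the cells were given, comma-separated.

4,3

For (6,6):
  Row 6 already contains {1, 2, 5, 8, 9}.
  Column 6 already contains {1, 2, 6, 7, 8, 9}.
  Its 3×3 block (box 5) already contains {1, 2, 3, 8, 9}.
  The only value from 1–9 not eliminated is 4, so (6,6) = 4.
For (4,2):
  Consider where 3 can go in box 4.
  (4,1) is out (column 1 already has a 3).
  (5,1) is out (row 5 already has a 3).
  (5,2) is out (row 5 already has a 3).
  So the only cell in box 4 that can hold 3 is (4,2).
  So (4,2) = 3.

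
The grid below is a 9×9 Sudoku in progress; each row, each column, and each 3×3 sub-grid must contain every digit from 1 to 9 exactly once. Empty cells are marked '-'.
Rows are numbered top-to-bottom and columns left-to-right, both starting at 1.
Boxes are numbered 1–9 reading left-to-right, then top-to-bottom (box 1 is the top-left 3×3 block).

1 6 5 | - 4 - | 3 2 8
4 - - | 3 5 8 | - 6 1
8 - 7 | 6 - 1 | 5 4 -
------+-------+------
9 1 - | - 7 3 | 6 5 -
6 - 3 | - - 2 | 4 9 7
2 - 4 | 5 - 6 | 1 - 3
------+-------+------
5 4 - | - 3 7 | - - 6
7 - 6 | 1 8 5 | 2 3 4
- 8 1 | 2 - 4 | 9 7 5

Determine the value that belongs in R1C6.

9

Row 1 already contains {1, 2, 3, 4, 5, 6, 8}.
Column 6 already contains {1, 2, 3, 4, 5, 6, 7, 8}.
Its 3×3 block (box 2) already contains {1, 3, 4, 5, 6, 8}.
The only value from 1–9 not eliminated is 9, so R1C6 = 9.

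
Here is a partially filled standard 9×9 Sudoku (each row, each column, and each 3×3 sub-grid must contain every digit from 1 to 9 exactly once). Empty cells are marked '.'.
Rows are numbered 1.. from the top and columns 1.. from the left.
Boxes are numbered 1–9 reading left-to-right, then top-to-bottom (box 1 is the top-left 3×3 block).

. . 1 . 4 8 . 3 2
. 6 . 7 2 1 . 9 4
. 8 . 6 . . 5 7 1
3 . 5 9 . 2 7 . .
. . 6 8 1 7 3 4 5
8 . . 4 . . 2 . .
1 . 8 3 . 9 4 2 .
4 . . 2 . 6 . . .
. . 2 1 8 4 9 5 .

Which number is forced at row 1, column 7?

Row 1 already contains {1, 2, 3, 4, 8}.
Column 7 already contains {2, 3, 4, 5, 7, 9}.
Its 3×3 block (box 3) already contains {1, 2, 3, 4, 5, 7, 9}.
The only value from 1–9 not eliminated is 6, so row 1, column 7 = 6.

6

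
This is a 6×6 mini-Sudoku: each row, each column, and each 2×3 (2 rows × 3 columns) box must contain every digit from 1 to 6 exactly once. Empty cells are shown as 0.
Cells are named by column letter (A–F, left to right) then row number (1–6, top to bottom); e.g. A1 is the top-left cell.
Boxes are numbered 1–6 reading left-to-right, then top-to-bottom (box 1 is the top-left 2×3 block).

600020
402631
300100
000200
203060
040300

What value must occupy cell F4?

Cell F4 itself could take any of {3, 4, 5, 6} by direct elimination.
Consider where 3 can go in column F.
F1 is out (box 2 already has a 3).
F3 is out (row 3 already has a 3).
F5 is out (row 5 already has a 3).
F6 is out (row 6 already has a 3).
So the only cell in column F that can hold 3 is F4.
Therefore F4 = 3.

3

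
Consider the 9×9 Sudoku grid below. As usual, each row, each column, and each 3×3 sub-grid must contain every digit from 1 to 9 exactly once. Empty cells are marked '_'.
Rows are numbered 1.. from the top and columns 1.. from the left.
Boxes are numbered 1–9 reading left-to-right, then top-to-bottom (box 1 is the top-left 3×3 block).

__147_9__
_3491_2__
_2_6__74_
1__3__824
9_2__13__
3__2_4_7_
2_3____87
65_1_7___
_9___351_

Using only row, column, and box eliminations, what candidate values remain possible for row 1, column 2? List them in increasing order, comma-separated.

6,8

Row 1 already contains {1, 4, 7, 9}.
Column 2 already contains {2, 3, 5, 9}.
Its 3×3 block (box 1) already contains {1, 2, 3, 4}.
Removing those from 1–9 leaves {6, 8} as the candidates for row 1, column 2.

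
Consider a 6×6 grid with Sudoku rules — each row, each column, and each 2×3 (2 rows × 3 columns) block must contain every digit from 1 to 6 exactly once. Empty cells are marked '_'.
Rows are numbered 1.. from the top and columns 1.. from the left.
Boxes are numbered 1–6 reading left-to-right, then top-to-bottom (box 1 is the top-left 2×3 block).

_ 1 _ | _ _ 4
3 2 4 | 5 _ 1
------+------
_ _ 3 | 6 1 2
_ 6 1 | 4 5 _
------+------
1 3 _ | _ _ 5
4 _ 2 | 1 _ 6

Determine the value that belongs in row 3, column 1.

Row 3 already contains {1, 2, 3, 6}.
Column 1 already contains {1, 3, 4}.
Its 2×3 block (box 3) already contains {1, 3, 6}.
The only value from 1–6 not eliminated is 5, so row 3, column 1 = 5.

5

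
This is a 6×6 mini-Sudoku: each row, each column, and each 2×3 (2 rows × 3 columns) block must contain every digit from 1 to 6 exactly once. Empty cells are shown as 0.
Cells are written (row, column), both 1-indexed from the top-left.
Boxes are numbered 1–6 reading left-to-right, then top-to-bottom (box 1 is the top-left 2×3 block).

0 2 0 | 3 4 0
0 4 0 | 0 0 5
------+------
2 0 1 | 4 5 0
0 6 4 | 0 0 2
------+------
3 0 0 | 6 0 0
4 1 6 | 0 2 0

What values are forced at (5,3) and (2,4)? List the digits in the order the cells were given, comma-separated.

2,2

For (5,3):
  Consider where 2 can go in row 5.
  (5,2) is out (column 2 already has a 2).
  (5,5) is out (column 5 already has a 2).
  (5,6) is out (column 6 already has a 2).
  So the only cell in row 5 that can hold 2 is (5,3).
  So (5,3) = 2.
For (2,4):
  Consider where 2 can go in box 2.
  (1,6) is out (row 1 already has a 2).
  (2,5) is out (column 5 already has a 2).
  So the only cell in box 2 that can hold 2 is (2,4).
  So (2,4) = 2.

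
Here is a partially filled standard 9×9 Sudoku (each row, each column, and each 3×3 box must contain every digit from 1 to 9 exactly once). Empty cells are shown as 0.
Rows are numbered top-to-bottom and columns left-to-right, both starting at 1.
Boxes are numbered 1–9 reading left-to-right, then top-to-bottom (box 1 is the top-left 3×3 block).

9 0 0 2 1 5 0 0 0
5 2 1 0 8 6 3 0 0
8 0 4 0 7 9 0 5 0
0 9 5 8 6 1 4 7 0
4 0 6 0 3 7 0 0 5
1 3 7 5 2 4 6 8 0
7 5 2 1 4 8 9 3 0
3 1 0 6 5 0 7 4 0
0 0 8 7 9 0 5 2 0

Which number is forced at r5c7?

2

Cell r5c7 itself could take any of {1, 2} by direct elimination.
Consider where 2 can go in row 5.
r5c2 is out (column 2 already has a 2).
r5c4 is out (column 4 already has a 2).
r5c8 is out (column 8 already has a 2).
So the only cell in row 5 that can hold 2 is r5c7.
Therefore r5c7 = 2.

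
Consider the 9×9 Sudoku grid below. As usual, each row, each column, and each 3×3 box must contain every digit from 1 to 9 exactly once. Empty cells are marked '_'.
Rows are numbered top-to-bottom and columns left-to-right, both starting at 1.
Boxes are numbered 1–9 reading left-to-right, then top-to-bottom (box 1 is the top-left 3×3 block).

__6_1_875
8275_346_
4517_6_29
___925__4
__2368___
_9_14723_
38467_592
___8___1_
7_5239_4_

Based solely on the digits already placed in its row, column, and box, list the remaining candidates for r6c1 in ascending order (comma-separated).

5,6

Row 6 already contains {1, 2, 3, 4, 7, 9}.
Column 1 already contains {3, 4, 7, 8}.
Its 3×3 block (box 4) already contains {2, 9}.
Removing those from 1–9 leaves {5, 6} as the candidates for r6c1.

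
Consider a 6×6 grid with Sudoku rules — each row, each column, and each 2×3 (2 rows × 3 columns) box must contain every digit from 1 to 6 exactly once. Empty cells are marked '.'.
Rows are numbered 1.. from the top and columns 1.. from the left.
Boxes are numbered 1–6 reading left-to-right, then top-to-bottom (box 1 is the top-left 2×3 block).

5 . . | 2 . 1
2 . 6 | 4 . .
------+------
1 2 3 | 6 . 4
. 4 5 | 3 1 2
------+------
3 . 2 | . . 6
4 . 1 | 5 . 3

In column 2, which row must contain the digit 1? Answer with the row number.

2

Consider where 1 can go in column 2.
row 1, column 2 is out (row 1 already has a 1).
row 5, column 2 is out (box 5 already has a 1).
row 6, column 2 is out (row 6 already has a 1).
So the only cell in column 2 that can hold 1 is row 2, column 2.
That is row 2.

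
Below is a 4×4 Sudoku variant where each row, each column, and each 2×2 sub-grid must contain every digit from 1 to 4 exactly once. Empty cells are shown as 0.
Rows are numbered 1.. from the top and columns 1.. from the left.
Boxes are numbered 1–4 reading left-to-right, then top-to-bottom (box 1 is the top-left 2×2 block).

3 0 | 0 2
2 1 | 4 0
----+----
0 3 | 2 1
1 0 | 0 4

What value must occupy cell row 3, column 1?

4

Row 3 already contains {1, 2, 3}.
Column 1 already contains {1, 2, 3}.
Its 2×2 block (box 3) already contains {1, 3}.
The only value from 1–4 not eliminated is 4, so row 3, column 1 = 4.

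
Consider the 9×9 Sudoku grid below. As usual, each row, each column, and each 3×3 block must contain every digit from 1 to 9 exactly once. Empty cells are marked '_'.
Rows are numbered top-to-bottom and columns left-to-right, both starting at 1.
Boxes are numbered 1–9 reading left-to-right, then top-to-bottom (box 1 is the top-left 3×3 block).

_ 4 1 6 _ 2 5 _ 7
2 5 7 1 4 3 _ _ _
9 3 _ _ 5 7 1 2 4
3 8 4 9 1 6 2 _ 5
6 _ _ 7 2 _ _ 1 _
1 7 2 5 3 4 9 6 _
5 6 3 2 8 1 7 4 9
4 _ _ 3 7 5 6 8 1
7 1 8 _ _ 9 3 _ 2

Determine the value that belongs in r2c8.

Row 2 already contains {1, 2, 3, 4, 5, 7}.
Column 8 already contains {1, 2, 4, 6, 8}.
Its 3×3 block (box 3) already contains {1, 2, 4, 5, 7}.
The only value from 1–9 not eliminated is 9, so r2c8 = 9.

9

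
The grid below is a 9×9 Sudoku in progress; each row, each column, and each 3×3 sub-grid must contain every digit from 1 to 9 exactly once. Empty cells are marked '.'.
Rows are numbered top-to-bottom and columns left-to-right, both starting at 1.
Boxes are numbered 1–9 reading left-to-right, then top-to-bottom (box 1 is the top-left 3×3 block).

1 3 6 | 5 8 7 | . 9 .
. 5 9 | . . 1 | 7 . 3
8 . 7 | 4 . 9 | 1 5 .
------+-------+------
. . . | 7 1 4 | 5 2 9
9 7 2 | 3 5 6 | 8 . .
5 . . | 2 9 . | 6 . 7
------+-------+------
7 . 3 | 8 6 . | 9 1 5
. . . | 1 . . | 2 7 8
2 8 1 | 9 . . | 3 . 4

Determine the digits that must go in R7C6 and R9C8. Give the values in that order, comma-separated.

2,6

For R7C6:
  Row 7 already contains {1, 3, 5, 6, 7, 8, 9}.
  Column 6 already contains {1, 4, 6, 7, 9}.
  Its 3×3 block (box 8) already contains {1, 6, 8, 9}.
  The only value from 1–9 not eliminated is 2, so R7C6 = 2.
For R9C8:
  Row 9 already contains {1, 2, 3, 4, 8, 9}.
  Column 8 already contains {1, 2, 5, 7, 9}.
  Its 3×3 block (box 9) already contains {1, 2, 3, 4, 5, 7, 8, 9}.
  The only value from 1–9 not eliminated is 6, so R9C8 = 6.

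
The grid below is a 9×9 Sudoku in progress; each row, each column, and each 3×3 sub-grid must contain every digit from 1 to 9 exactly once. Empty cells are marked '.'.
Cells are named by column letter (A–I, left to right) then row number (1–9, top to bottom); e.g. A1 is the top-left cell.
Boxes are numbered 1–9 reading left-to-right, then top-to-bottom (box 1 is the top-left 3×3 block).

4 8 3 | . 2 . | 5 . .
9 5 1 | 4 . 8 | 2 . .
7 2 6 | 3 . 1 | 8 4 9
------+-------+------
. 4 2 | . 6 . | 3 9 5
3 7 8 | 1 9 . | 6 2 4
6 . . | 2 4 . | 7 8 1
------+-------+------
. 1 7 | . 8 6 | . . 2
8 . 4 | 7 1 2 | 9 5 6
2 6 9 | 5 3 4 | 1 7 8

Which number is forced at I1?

Row 1 already contains {2, 3, 4, 5, 8}.
Column I already contains {1, 2, 4, 5, 6, 8, 9}.
Its 3×3 block (box 3) already contains {2, 4, 5, 8, 9}.
The only value from 1–9 not eliminated is 7, so I1 = 7.

7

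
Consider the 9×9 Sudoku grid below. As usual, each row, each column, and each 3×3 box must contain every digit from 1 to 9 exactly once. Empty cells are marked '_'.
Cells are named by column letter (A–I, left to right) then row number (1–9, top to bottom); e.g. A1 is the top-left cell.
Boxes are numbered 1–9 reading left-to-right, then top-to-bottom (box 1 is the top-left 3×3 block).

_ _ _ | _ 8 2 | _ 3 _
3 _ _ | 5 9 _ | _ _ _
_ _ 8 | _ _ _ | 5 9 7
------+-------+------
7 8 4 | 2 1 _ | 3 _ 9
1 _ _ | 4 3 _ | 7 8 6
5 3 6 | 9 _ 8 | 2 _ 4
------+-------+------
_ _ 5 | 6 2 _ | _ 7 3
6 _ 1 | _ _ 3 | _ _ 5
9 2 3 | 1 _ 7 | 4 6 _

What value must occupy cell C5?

2

Cell C5 itself could take any of {2, 9} by direct elimination.
Consider where 2 can go in box 4.
B5 is out (column B already has a 2).
So the only cell in box 4 that can hold 2 is C5.
Therefore C5 = 2.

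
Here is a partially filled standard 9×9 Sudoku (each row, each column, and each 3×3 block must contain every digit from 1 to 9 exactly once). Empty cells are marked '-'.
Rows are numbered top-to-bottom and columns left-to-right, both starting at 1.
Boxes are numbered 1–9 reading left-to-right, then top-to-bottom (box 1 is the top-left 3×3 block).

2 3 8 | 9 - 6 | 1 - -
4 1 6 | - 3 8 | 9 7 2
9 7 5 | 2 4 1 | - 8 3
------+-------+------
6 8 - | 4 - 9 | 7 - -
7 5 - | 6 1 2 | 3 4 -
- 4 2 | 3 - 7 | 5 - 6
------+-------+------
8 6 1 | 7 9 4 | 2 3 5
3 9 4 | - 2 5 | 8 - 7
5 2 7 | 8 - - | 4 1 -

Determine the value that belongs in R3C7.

Row 3 already contains {1, 2, 3, 4, 5, 7, 8, 9}.
Column 7 already contains {1, 2, 3, 4, 5, 7, 8, 9}.
Its 3×3 block (box 3) already contains {1, 2, 3, 7, 8, 9}.
The only value from 1–9 not eliminated is 6, so R3C7 = 6.

6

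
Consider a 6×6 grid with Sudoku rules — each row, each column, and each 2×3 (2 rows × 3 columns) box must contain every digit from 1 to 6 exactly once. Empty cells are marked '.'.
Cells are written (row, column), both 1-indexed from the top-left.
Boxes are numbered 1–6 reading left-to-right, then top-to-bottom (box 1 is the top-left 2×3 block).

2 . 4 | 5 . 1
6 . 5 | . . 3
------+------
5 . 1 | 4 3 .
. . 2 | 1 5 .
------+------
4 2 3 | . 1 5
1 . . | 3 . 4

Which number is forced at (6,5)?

Cell (6,5) itself could take any of {2, 6} by direct elimination.
Consider where 2 can go in box 6.
(5,4) is out (row 5 already has a 2).
So the only cell in box 6 that can hold 2 is (6,5).
Therefore (6,5) = 2.

2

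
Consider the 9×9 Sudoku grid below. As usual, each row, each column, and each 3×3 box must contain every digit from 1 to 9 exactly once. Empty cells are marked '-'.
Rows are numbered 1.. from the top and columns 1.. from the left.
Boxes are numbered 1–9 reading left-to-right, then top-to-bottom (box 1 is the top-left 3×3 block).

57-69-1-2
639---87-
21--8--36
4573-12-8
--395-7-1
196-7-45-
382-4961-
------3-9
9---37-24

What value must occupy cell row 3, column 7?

9

Cell row 3, column 7 itself could take any of {5, 9} by direct elimination.
Consider where 9 can go in column 7.
row 9, column 7 is out (row 9 already has a 9).
So the only cell in column 7 that can hold 9 is row 3, column 7.
Therefore row 3, column 7 = 9.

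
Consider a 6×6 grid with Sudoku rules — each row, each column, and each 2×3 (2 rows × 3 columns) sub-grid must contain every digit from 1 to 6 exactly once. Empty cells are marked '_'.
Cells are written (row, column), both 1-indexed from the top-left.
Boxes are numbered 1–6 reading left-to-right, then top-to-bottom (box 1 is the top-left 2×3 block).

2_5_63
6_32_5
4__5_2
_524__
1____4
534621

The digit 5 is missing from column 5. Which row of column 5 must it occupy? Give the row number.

5

Consider where 5 can go in column 5.
(2,5) is out (row 2 already has a 5).
(3,5) is out (row 3 already has a 5).
(4,5) is out (row 4 already has a 5).
So the only cell in column 5 that can hold 5 is (5,5).
That is row 5.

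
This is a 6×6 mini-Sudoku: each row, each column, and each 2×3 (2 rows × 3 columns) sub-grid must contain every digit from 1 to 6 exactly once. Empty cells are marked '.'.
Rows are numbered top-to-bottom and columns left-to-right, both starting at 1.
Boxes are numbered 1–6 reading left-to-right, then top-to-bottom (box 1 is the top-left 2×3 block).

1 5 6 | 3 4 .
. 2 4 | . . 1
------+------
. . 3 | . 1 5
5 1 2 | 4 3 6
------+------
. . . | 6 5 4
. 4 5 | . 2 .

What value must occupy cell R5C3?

Row 5 already contains {4, 5, 6}.
Column 3 already contains {2, 3, 4, 5, 6}.
Its 2×3 block (box 5) already contains {4, 5}.
The only value from 1–6 not eliminated is 1, so R5C3 = 1.

1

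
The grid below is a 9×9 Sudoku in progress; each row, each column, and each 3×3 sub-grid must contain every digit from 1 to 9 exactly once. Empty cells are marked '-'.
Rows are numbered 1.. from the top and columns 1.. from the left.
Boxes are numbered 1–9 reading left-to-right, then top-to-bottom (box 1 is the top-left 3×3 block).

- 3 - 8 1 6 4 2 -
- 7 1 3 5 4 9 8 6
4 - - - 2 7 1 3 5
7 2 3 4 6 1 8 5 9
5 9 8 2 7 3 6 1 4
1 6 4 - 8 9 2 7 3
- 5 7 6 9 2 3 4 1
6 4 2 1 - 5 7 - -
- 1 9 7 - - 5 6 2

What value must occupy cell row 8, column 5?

3

Row 8 already contains {1, 2, 4, 5, 6, 7}.
Column 5 already contains {1, 2, 5, 6, 7, 8, 9}.
Its 3×3 block (box 8) already contains {1, 2, 5, 6, 7, 9}.
The only value from 1–9 not eliminated is 3, so row 8, column 5 = 3.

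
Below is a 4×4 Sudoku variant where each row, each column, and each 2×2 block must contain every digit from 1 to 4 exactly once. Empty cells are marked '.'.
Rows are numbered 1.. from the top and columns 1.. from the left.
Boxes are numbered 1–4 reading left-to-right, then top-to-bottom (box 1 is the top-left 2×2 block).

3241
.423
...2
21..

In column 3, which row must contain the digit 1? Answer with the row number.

3

Consider where 1 can go in column 3.
row 4, column 3 is out (row 4 already has a 1).
So the only cell in column 3 that can hold 1 is row 3, column 3.
That is row 3.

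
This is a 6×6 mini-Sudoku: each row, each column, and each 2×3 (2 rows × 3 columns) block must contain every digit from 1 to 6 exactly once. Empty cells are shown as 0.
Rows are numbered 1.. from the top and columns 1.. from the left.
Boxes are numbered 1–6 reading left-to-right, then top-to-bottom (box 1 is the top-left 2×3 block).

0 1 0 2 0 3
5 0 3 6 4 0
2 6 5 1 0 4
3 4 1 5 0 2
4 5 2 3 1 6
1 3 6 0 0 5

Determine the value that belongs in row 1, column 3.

Row 1 already contains {1, 2, 3}.
Column 3 already contains {1, 2, 3, 5, 6}.
Its 2×3 block (box 1) already contains {1, 3, 5}.
The only value from 1–6 not eliminated is 4, so row 1, column 3 = 4.

4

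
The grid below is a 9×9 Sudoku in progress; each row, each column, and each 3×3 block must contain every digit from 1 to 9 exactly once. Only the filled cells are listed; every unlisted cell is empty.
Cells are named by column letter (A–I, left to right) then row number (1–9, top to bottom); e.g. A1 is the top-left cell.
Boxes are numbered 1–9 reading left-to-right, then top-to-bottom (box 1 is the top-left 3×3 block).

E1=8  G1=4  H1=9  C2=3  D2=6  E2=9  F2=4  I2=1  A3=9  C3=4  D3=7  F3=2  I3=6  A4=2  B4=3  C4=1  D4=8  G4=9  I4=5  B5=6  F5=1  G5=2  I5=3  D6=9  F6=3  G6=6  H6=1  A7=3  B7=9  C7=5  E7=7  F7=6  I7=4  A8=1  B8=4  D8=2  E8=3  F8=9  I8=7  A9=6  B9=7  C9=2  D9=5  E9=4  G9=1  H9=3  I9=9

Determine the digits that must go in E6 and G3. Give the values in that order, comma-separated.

2,3

For E6:
  Consider where 2 can go in box 5.
  E4 is out (row 4 already has a 2).
  F4 is out (row 4 already has a 2).
  D5 is out (row 5 already has a 2).
  E5 is out (row 5 already has a 2).
  So the only cell in box 5 that can hold 2 is E6.
  So E6 = 2.
For G3:
  Consider where 3 can go in column G.
  G2 is out (row 2 already has a 3).
  G7 is out (row 7 already has a 3).
  G8 is out (row 8 already has a 3).
  So the only cell in column G that can hold 3 is G3.
  So G3 = 3.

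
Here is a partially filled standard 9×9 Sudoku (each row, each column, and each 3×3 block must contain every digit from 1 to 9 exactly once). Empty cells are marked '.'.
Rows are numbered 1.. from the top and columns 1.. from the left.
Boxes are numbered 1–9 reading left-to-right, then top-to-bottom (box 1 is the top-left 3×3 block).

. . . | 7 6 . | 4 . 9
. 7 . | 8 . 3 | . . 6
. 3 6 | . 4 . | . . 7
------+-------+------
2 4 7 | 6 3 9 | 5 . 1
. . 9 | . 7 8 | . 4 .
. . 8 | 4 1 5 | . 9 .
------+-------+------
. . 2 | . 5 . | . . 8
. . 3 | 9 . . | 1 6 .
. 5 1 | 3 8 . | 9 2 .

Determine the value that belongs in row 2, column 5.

9

Cell row 2, column 5 itself could take any of {2, 9} by direct elimination.
Consider where 9 can go in box 2.
row 1, column 6 is out (row 1 already has a 9).
row 3, column 4 is out (column 4 already has a 9).
row 3, column 6 is out (column 6 already has a 9).
So the only cell in box 2 that can hold 9 is row 2, column 5.
Therefore row 2, column 5 = 9.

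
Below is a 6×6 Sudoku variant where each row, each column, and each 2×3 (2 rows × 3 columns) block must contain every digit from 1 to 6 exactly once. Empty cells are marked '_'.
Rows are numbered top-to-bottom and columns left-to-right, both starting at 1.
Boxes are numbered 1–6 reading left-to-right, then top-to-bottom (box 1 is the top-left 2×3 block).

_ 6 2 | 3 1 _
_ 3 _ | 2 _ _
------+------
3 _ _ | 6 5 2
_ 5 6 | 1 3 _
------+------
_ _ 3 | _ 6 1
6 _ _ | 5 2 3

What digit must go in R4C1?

2

Cell R4C1 itself could take any of {2, 4} by direct elimination.
Consider where 2 can go in box 3.
R3C2 is out (row 3 already has a 2).
R3C3 is out (row 3 already has a 2).
So the only cell in box 3 that can hold 2 is R4C1.
Therefore R4C1 = 2.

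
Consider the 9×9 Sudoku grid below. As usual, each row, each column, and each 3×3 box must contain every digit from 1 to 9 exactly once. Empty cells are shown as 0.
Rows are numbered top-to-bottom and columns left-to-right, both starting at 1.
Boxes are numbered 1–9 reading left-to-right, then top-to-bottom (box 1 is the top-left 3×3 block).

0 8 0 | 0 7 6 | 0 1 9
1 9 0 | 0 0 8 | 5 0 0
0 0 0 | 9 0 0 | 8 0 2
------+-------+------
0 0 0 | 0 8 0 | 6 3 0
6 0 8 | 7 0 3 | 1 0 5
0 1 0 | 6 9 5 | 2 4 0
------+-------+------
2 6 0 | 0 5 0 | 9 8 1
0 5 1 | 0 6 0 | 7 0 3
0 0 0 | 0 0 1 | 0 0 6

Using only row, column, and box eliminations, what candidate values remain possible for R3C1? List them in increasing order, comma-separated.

3,4,5,7

Row 3 already contains {2, 8, 9}.
Column 1 already contains {1, 2, 6}.
Its 3×3 block (box 1) already contains {1, 8, 9}.
Removing those from 1–9 leaves {3, 4, 5, 7} as the candidates for R3C1.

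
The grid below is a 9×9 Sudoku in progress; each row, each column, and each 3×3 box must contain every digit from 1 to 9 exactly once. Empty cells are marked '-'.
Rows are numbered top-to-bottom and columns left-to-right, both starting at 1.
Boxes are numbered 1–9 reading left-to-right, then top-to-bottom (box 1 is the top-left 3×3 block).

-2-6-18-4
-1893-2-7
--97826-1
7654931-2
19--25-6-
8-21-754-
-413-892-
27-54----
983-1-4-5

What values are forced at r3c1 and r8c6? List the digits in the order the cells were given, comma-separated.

For r3c1:
  Consider where 4 can go in row 3.
  r3c2 is out (column 2 already has a 4).
  r3c8 is out (column 8 already has a 4).
  So the only cell in row 3 that can hold 4 is r3c1.
  So r3c1 = 4.
For r8c6:
  Consider where 9 can go in box 8.
  r7c5 is out (row 7 already has a 9).
  r9c4 is out (row 9 already has a 9).
  r9c6 is out (row 9 already has a 9).
  So the only cell in box 8 that can hold 9 is r8c6.
  So r8c6 = 9.

4,9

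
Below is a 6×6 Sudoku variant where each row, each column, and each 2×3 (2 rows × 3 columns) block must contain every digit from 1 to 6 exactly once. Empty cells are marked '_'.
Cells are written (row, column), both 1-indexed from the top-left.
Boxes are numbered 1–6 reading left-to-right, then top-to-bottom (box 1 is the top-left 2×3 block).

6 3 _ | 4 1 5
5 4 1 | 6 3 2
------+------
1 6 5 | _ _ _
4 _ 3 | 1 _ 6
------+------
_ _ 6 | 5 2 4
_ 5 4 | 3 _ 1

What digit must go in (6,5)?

6

Row 6 already contains {1, 3, 4, 5}.
Column 5 already contains {1, 2, 3}.
Its 2×3 block (box 6) already contains {1, 2, 3, 4, 5}.
The only value from 1–6 not eliminated is 6, so (6,5) = 6.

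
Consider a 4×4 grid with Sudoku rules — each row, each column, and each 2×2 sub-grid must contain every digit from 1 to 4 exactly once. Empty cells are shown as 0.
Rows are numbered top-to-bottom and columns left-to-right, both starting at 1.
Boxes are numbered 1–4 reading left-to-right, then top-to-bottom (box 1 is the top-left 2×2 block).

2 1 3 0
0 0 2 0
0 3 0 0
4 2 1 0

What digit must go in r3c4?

2

Cell r3c4 itself could take any of {2, 4} by direct elimination.
Consider where 2 can go in row 3.
r3c1 is out (column 1 already has a 2).
r3c3 is out (column 3 already has a 2).
So the only cell in row 3 that can hold 2 is r3c4.
Therefore r3c4 = 2.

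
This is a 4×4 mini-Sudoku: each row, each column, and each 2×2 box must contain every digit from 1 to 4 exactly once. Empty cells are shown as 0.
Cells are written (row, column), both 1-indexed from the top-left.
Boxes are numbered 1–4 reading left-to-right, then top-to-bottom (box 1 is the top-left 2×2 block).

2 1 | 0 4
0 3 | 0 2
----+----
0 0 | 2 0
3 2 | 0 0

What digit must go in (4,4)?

Row 4 already contains {2, 3}.
Column 4 already contains {2, 4}.
Its 2×2 block (box 4) already contains {2}.
The only value from 1–4 not eliminated is 1, so (4,4) = 1.

1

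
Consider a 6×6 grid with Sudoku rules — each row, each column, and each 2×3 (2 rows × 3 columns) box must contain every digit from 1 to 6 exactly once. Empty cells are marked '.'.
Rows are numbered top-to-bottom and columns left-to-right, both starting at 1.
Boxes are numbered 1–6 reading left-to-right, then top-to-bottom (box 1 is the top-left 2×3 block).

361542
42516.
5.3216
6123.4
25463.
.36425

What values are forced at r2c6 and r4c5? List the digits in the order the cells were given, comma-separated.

For r2c6:
  Row 2 already contains {1, 2, 4, 5, 6}.
  Column 6 already contains {2, 4, 5, 6}.
  Its 2×3 block (box 2) already contains {1, 2, 4, 5, 6}.
  The only value from 1–6 not eliminated is 3, so r2c6 = 3.
For r4c5:
  Row 4 already contains {1, 2, 3, 4, 6}.
  Column 5 already contains {1, 2, 3, 4, 6}.
  Its 2×3 block (box 4) already contains {1, 2, 3, 4, 6}.
  The only value from 1–6 not eliminated is 5, so r4c5 = 5.

3,5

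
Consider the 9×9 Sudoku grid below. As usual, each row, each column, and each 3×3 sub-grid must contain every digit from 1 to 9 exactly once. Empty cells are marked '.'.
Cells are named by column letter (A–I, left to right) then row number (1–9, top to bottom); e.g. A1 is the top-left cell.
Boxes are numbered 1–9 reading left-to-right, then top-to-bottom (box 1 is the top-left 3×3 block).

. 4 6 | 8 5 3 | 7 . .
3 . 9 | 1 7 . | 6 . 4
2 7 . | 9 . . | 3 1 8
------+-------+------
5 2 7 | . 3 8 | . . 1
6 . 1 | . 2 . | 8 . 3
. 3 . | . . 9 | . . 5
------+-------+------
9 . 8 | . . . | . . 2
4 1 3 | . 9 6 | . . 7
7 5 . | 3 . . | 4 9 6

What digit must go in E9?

Cell E9 itself could take any of {1, 8} by direct elimination.
Consider where 8 can go in row 9.
C9 is out (column C already has a 8).
F9 is out (column F already has a 8).
So the only cell in row 9 that can hold 8 is E9.
Therefore E9 = 8.

8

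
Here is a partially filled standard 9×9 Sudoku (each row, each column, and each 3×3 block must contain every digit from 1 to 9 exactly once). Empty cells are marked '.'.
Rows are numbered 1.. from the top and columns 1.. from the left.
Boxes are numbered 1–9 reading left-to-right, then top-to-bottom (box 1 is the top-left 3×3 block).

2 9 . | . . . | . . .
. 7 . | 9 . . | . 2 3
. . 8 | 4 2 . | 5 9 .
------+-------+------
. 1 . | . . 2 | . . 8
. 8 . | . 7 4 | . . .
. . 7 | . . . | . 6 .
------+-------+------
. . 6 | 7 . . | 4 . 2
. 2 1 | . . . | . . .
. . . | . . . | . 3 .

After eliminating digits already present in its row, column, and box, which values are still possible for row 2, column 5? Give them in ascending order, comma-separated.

Row 2 already contains {2, 3, 7, 9}.
Column 5 already contains {2, 7}.
Its 3×3 block (box 2) already contains {2, 4, 9}.
Removing those from 1–9 leaves {1, 5, 6, 8} as the candidates for row 2, column 5.

1,5,6,8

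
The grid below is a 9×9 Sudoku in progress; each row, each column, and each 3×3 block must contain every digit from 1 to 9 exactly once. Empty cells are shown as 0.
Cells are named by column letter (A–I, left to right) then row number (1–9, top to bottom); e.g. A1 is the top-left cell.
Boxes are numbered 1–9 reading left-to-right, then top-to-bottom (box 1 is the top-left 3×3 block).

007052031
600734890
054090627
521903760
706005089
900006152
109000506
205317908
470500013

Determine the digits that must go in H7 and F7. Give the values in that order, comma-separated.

7,8

For H7:
  Consider where 7 can go in row 7.
  B7 is out (column B already has a 7).
  D7 is out (column D already has a 7).
  E7 is out (box 8 already has a 7).
  F7 is out (column F already has a 7).
  So the only cell in row 7 that can hold 7 is H7.
  So H7 = 7.
For F7:
  Row 7 already contains {1, 5, 6, 9}.
  Column F already contains {2, 3, 4, 5, 6, 7}.
  Its 3×3 block (box 8) already contains {1, 3, 5, 7}.
  The only value from 1–9 not eliminated is 8, so F7 = 8.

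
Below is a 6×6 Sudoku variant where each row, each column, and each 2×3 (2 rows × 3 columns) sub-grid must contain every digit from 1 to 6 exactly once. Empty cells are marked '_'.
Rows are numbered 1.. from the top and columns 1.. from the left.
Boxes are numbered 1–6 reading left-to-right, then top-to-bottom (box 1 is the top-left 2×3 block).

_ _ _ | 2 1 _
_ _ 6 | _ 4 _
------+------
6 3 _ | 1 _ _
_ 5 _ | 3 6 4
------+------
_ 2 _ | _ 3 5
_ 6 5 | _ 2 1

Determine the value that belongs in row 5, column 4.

6

Cell row 5, column 4 itself could take any of {4, 6} by direct elimination.
Consider where 6 can go in box 6.
row 6, column 4 is out (row 6 already has a 6).
So the only cell in box 6 that can hold 6 is row 5, column 4.
Therefore row 5, column 4 = 6.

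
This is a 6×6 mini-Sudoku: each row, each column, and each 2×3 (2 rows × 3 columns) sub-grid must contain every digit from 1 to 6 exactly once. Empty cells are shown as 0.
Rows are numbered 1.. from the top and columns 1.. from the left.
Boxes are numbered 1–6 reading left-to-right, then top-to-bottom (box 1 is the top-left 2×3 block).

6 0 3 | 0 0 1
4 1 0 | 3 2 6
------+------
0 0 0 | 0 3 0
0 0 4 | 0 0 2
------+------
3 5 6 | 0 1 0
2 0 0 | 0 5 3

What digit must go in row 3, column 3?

Cell row 3, column 3 itself could take any of {1, 2, 5} by direct elimination.
Consider where 2 can go in column 3.
row 2, column 3 is out (row 2 already has a 2).
row 6, column 3 is out (row 6 already has a 2).
So the only cell in column 3 that can hold 2 is row 3, column 3.
Therefore row 3, column 3 = 2.

2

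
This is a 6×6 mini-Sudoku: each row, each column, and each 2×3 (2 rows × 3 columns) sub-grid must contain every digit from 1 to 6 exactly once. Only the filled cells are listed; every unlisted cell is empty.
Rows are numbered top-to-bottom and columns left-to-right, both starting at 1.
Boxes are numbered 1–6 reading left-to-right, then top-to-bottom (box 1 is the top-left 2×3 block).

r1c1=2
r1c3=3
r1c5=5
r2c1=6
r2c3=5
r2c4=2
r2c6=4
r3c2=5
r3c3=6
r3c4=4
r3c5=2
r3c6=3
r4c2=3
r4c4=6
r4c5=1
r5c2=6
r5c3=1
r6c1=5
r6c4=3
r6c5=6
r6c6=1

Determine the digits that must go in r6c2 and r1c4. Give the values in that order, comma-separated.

2,1

For r6c2:
  Consider where 2 can go in column 2.
  r1c2 is out (row 1 already has a 2).
  r2c2 is out (row 2 already has a 2).
  So the only cell in column 2 that can hold 2 is r6c2.
  So r6c2 = 2.
For r1c4:
  Row 1 already contains {2, 3, 5}.
  Column 4 already contains {2, 3, 4, 6}.
  Its 2×3 block (box 2) already contains {2, 4, 5}.
  The only value from 1–6 not eliminated is 1, so r1c4 = 1.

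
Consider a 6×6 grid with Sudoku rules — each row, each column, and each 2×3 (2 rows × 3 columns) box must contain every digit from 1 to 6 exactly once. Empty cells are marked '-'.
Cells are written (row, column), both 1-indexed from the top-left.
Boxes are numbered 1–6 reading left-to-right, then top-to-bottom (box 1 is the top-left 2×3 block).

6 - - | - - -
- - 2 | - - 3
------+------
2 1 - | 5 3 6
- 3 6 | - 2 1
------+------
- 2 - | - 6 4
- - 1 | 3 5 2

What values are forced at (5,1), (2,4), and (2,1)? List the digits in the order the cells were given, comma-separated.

3,6,1

For (5,1):
  Consider where 3 can go in column 1.
  (2,1) is out (row 2 already has a 3).
  (4,1) is out (row 4 already has a 3).
  (6,1) is out (row 6 already has a 3).
  So the only cell in column 1 that can hold 3 is (5,1).
  So (5,1) = 3.
For (2,4):
  Consider where 6 can go in row 2.
  (2,1) is out (column 1 already has a 6).
  (2,2) is out (box 1 already has a 6).
  (2,5) is out (column 5 already has a 6).
  So the only cell in row 2 that can hold 6 is (2,4).
  So (2,4) = 6.
For (2,1):
  Consider where 1 can go in box 1.
  (1,2) is out (column 2 already has a 1).
  (1,3) is out (column 3 already has a 1).
  (2,2) is out (column 2 already has a 1).
  So the only cell in box 1 that can hold 1 is (2,1).
  So (2,1) = 1.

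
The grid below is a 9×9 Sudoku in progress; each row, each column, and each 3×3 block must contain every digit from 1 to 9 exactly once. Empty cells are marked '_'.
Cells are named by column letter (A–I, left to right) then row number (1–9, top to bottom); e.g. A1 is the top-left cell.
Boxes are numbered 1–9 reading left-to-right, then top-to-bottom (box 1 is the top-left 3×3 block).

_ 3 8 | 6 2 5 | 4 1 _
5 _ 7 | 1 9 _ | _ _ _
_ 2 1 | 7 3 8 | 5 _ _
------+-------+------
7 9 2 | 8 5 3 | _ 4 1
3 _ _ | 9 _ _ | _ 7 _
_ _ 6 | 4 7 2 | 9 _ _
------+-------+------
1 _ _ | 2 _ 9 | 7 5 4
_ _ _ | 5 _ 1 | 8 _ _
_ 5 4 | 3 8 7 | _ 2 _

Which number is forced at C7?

Row 7 already contains {1, 2, 4, 5, 7, 9}.
Column C already contains {1, 2, 4, 6, 7, 8}.
Its 3×3 block (box 7) already contains {1, 4, 5}.
The only value from 1–9 not eliminated is 3, so C7 = 3.

3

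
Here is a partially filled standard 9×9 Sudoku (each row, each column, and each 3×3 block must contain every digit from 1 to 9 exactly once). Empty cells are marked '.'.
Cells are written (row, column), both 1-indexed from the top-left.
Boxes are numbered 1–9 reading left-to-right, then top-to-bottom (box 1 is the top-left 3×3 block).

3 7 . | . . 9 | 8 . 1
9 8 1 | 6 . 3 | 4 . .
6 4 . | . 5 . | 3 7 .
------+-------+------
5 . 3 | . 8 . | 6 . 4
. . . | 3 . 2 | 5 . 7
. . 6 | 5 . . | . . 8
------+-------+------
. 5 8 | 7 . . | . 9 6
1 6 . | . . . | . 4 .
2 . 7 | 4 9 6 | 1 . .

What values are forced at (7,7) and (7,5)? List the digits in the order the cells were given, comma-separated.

2,3

For (7,7):
  Row 7 already contains {5, 6, 7, 8, 9}.
  Column 7 already contains {1, 3, 4, 5, 6, 8}.
  Its 3×3 block (box 9) already contains {1, 4, 6, 9}.
  The only value from 1–9 not eliminated is 2, so (7,7) = 2.
For (7,5):
  Consider where 3 can go in row 7.
  (7,1) is out (column 1 already has a 3).
  (7,6) is out (column 6 already has a 3).
  (7,7) is out (column 7 already has a 3).
  So the only cell in row 7 that can hold 3 is (7,5).
  So (7,5) = 3.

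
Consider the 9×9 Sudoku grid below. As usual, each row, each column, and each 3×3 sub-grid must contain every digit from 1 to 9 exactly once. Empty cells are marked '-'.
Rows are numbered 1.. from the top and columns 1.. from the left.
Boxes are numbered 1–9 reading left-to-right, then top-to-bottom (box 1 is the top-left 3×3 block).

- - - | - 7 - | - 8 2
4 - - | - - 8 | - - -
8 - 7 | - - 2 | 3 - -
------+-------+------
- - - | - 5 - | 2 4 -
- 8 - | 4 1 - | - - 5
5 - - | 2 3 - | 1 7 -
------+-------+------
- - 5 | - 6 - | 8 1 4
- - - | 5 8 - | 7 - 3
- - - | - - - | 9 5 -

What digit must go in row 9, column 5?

Cell row 9, column 5 itself could take any of {2, 4} by direct elimination.
Consider where 2 can go in box 8.
row 7, column 4 is out (column 4 already has a 2).
row 7, column 6 is out (column 6 already has a 2).
row 8, column 6 is out (column 6 already has a 2).
row 9, column 4 is out (column 4 already has a 2).
row 9, column 6 is out (column 6 already has a 2).
So the only cell in box 8 that can hold 2 is row 9, column 5.
Therefore row 9, column 5 = 2.

2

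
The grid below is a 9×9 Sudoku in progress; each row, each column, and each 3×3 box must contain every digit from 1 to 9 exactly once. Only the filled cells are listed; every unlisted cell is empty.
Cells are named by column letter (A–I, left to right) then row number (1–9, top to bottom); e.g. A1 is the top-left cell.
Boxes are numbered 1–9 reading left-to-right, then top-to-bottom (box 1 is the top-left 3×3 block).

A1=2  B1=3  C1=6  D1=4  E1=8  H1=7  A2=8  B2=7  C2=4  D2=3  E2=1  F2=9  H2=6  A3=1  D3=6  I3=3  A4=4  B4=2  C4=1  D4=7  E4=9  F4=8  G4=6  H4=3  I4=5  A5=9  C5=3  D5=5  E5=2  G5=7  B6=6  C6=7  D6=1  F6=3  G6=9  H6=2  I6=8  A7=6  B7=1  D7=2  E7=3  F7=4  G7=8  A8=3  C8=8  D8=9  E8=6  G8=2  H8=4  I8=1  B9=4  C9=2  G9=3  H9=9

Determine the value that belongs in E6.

Row 6 already contains {1, 2, 3, 6, 7, 8, 9}.
Column E already contains {1, 2, 3, 6, 8, 9}.
Its 3×3 block (box 5) already contains {1, 2, 3, 5, 7, 8, 9}.
The only value from 1–9 not eliminated is 4, so E6 = 4.

4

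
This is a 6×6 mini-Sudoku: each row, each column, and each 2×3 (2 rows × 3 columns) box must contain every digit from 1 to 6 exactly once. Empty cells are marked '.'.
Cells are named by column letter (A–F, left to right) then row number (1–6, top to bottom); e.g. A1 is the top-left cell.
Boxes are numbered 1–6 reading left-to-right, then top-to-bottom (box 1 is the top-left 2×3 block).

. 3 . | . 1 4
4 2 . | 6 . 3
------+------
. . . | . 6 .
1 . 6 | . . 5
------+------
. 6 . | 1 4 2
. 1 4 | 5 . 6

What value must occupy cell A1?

Cell A1 itself could take any of {5, 6} by direct elimination.
Consider where 6 can go in column A.
A3 is out (row 3 already has a 6).
A5 is out (row 5 already has a 6).
A6 is out (row 6 already has a 6).
So the only cell in column A that can hold 6 is A1.
Therefore A1 = 6.

6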